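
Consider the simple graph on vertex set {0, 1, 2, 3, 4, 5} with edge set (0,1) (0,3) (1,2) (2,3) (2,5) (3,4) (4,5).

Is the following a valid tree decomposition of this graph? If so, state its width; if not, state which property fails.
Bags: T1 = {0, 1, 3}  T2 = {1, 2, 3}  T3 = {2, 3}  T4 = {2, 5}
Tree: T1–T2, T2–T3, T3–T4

A tree decomposition must satisfy three properties: every vertex lies in some bag; for every edge, both endpoints lie together in some bag; and for every vertex, the bags containing it form a connected subtree. Here vertex 4 appears in no bag, so the decomposition is invalid.

No — vertex 4 appears in no bag.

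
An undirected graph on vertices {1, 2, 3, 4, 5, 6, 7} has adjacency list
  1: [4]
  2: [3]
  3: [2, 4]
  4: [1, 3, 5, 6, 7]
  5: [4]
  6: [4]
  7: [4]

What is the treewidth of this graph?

A width-1 tree decomposition is:
Bags: B1 = {4, 6}  B2 = {1, 4}  B3 = {3, 4}  B4 = {4, 7}  B5 = {2, 3}  B6 = {4, 5}
Tree: B1–B2, B2–B3, B3–B4, B3–B5, B4–B6
Each bag holds 2 vertices, so the decomposition has width 1, which upper-bounds the treewidth. G has an edge, so its treewidth is at least 1. Therefore the treewidth is 1.

1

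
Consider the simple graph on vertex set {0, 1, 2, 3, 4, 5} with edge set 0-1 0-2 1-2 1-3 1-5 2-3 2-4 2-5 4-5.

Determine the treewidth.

2

A width-2 tree decomposition is:
Bags: B1 = {0, 1, 2}  B2 = {1, 2, 5}  B3 = {1, 2, 3}  B4 = {2, 4, 5}
Tree: B1–B2, B1–B3, B2–B4
Every bag has size at most 3, so the width is 3 − 1 = 2 and tw(G) ≤ 2. Conversely, {0, 1, 2} is a clique of size 3, and the vertices of any clique must share a bag in every tree decomposition; so some bag has ≥ 3 vertices and tw(G) ≥ 2. Therefore the treewidth is 2.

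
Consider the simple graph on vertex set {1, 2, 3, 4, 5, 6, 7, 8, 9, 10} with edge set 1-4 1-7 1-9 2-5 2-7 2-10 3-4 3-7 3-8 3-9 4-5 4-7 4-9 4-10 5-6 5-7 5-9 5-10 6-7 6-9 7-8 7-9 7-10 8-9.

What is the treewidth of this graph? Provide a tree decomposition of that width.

The largest bag has 4 vertices, giving width 3; this decomposition certifies tw(G) ≤ 3. On the other hand G contains the 4-clique {3, 7, 8, 9}. A clique must lie in a single bag of any decomposition, so no decomposition can have width below 3. Therefore the treewidth is 3.

Treewidth 3.
One such decomposition:
Bags: B1 = {1, 4, 7, 9}  B2 = {3, 4, 7, 9}  B3 = {4, 5, 7, 9}  B4 = {3, 7, 8, 9}  B5 = {4, 5, 7, 10}  B6 = {2, 5, 7, 10}  B7 = {5, 6, 7, 9}
Tree: B1–B2, B1–B3, B2–B4, B3–B5, B5–B6, B3–B7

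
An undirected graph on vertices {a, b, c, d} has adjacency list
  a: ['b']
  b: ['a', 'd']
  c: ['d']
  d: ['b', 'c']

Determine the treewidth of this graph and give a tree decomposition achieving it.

Treewidth 1.
One such decomposition:
Bags: B1 = {c, d}  B2 = {b, d}  B3 = {a, b}
Tree: B1–B2, B2–B3

Each bag holds 2 vertices, so the decomposition has width 1, which upper-bounds the treewidth. G has an edge, so its treewidth is at least 1. Therefore the treewidth is 1.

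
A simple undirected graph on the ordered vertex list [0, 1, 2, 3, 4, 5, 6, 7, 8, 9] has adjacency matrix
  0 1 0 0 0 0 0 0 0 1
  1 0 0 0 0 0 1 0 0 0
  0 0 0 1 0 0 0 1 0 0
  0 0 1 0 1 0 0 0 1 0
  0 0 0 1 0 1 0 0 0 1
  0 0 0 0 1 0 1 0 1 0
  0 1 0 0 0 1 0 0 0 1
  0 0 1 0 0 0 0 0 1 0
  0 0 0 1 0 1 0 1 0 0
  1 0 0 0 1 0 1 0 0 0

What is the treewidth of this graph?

2

A width-2 tree decomposition is:
Bags: B1 = {2, 7, 8}  B2 = {2, 3, 8}  B3 = {3, 5, 8}  B4 = {3, 4, 5}  B5 = {4, 5, 6}  B6 = {4, 6, 9}  B7 = {1, 6, 9}  B8 = {0, 1, 9}
Tree: B1–B2, B2–B3, B3–B4, B4–B5, B5–B6, B6–B7, B7–B8
Each bag holds 3 vertices, so the decomposition has width 2, which upper-bounds the treewidth. Since 7–2–3–8–7 is a cycle in G, G is not acyclic. Forests are exactly the graphs of treewidth ≤ 1, so tw(G) ≥ 2. Therefore the treewidth is 2.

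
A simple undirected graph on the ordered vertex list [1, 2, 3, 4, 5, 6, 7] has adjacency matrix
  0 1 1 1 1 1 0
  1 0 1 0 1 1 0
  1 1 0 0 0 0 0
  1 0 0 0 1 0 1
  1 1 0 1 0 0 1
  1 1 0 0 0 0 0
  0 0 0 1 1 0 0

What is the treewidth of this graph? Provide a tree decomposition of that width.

The largest bag has 3 vertices, giving width 2; this decomposition certifies tw(G) ≤ 2. Conversely, {1, 2, 3} is a clique of size 3, and the vertices of any clique must share a bag in every tree decomposition; so some bag has ≥ 3 vertices and tw(G) ≥ 2. Therefore the treewidth is 2.

Treewidth 2.
One such decomposition:
Bags: B1 = {1, 2, 5}  B2 = {1, 2, 3}  B3 = {1, 4, 5}  B4 = {4, 5, 7}  B5 = {1, 2, 6}
Tree: B1–B2, B1–B3, B3–B4, B2–B5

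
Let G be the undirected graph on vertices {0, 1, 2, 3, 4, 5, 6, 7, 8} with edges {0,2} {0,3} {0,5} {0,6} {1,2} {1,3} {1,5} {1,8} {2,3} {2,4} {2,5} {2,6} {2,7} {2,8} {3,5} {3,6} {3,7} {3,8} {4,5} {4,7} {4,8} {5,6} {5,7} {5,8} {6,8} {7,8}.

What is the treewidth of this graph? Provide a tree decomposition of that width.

Treewidth 4.
One such decomposition:
Bags: B1 = {2, 3, 5, 7, 8}  B2 = {2, 3, 5, 6, 8}  B3 = {0, 2, 3, 5, 6}  B4 = {2, 4, 5, 7, 8}  B5 = {1, 2, 3, 5, 8}
Tree: B1–B2, B2–B3, B1–B4, B2–B5

The largest bag has 5 vertices, giving width 4; this decomposition certifies tw(G) ≤ 4. Conversely, {0, 2, 3, 5, 6} is a clique of size 5, and the vertices of any clique must share a bag in every tree decomposition; so some bag has ≥ 5 vertices and tw(G) ≥ 4. Hence tw(G) = 4 exactly.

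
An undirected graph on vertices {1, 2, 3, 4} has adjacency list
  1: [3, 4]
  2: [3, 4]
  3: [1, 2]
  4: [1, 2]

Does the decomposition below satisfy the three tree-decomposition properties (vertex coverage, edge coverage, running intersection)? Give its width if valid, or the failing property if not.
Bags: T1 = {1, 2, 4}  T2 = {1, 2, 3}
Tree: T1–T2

Checking the three conditions: (i) the bags cover all of {1, 2, 3, 4}; (ii) for each edge, some bag contains both endpoints; (iii) the bags containing any fixed vertex form a subtree. All hold, so the decomposition is valid with width 3 − 1 = 2.

Yes; width 2.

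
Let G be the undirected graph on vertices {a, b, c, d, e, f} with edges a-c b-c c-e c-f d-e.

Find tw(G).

1

A width-1 tree decomposition is:
Bags: B1 = {a, c}  B2 = {b, c}  B3 = {c, f}  B4 = {c, e}  B5 = {d, e}
Tree: B1–B2, B2–B3, B1–B4, B4–B5
Every bag has size at most 2, so the width is 2 − 1 = 1 and tw(G) ≤ 1. G has an edge, so its treewidth is at least 1. The upper and lower bounds meet at 1, so that is the treewidth.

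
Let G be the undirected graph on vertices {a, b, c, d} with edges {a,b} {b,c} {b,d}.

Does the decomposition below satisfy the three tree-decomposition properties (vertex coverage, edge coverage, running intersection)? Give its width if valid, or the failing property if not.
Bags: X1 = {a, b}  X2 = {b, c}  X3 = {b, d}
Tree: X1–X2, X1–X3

Checking the three conditions: (i) the bags cover all of {a, b, c, d}; (ii) for each edge, some bag contains both endpoints; (iii) the bags containing any fixed vertex form a subtree. All hold, so the decomposition is valid with width 2 − 1 = 1.

Yes; width 1.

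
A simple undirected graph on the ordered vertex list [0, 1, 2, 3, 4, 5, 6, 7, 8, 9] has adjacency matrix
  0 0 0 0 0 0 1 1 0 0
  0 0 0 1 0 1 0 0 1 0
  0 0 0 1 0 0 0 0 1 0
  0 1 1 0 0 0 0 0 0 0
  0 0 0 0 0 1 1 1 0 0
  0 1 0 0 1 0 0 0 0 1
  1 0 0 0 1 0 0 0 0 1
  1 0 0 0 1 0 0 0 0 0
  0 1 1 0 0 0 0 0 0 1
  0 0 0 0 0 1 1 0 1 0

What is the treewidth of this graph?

A width-2 tree decomposition is:
Bags: B1 = {2, 3, 8}  B2 = {1, 3, 8}  B3 = {1, 8, 9}  B4 = {1, 5, 9}  B5 = {5, 6, 9}  B6 = {4, 5, 6}  B7 = {0, 4, 6}  B8 = {0, 4, 7}
Tree: B1–B2, B2–B3, B3–B4, B4–B5, B5–B6, B6–B7, B7–B8
Each bag holds 3 vertices, so the decomposition has width 2, which upper-bounds the treewidth. The edges 2–3–1–8–2 form a cycle, so G is not a tree and its treewidth is at least 2. Combining the bounds, tw(G) = 2.

2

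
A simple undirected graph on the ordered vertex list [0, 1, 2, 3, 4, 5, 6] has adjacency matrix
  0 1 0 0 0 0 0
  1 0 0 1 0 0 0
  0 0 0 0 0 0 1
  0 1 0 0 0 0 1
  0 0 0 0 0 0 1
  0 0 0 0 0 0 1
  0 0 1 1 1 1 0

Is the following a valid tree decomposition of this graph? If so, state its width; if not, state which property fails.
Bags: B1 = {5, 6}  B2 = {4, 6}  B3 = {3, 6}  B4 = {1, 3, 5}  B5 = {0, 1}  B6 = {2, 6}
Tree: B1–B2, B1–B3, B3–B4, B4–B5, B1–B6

A tree decomposition must satisfy three properties: every vertex lies in some bag; for every edge, both endpoints lie together in some bag; and for every vertex, the bags containing it form a connected subtree. Here bags containing vertex 5 are not connected in the tree, so the decomposition is invalid.

No — bags containing vertex 5 are not connected in the tree.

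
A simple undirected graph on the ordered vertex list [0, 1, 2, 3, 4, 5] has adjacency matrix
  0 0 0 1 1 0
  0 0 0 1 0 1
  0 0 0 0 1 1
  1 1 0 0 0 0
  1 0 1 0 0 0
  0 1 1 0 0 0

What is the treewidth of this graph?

2

A width-2 tree decomposition is:
Bags: B1 = {1, 3, 5}  B2 = {2, 3, 5}  B3 = {2, 3, 4}  B4 = {0, 3, 4}
Tree: B1–B2, B2–B3, B3–B4
Every bag has size at most 3, so the width is 3 − 1 = 2 and tw(G) ≤ 2. For the lower bound, G contains the cycle 3–1–5–2–4–0–3, so G is not a forest; only forests have treewidth ≤ 1, hence tw(G) ≥ 2. Hence tw(G) = 2 exactly.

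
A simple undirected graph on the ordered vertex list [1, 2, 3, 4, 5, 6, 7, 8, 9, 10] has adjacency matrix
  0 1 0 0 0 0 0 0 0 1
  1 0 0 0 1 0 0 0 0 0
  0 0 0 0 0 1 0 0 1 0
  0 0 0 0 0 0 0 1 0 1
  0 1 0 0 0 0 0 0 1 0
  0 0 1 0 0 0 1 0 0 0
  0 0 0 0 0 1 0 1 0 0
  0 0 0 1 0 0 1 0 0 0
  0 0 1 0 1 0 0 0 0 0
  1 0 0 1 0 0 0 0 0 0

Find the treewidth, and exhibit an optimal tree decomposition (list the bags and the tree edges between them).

Treewidth 2.
One optimal decomposition is:
Bags: B1 = {3, 6, 7}  B2 = {3, 7, 9}  B3 = {5, 7, 9}  B4 = {2, 5, 7}  B5 = {1, 2, 7}  B6 = {1, 7, 10}  B7 = {4, 7, 10}  B8 = {4, 7, 8}
Tree: B1–B2, B2–B3, B3–B4, B4–B5, B5–B6, B6–B7, B7–B8

Every bag has size at most 3, so the width is 3 − 1 = 2 and tw(G) ≤ 2. For the lower bound, G contains the cycle 7–6–3–9–5–2–1–10–4–8–7, so G is not a forest; only forests have treewidth ≤ 1, hence tw(G) ≥ 2. The upper and lower bounds meet at 2, so that is the treewidth.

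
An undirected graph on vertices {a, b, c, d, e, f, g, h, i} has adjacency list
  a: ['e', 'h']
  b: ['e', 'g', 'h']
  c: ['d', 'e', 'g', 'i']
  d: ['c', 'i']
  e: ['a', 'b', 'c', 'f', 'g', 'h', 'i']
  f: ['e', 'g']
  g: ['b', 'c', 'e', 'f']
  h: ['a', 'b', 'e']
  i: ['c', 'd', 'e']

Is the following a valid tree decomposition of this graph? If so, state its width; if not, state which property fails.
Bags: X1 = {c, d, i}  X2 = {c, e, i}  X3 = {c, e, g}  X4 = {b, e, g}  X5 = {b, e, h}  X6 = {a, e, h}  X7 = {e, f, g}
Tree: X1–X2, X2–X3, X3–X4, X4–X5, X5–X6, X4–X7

Yes; width 2.

Checking the three conditions: (i) the bags cover all of {a, b, c, d, e, f, g, h, i}; (ii) for each edge, some bag contains both endpoints; (iii) the bags containing any fixed vertex form a subtree. All hold, so the decomposition is valid with width 3 − 1 = 2.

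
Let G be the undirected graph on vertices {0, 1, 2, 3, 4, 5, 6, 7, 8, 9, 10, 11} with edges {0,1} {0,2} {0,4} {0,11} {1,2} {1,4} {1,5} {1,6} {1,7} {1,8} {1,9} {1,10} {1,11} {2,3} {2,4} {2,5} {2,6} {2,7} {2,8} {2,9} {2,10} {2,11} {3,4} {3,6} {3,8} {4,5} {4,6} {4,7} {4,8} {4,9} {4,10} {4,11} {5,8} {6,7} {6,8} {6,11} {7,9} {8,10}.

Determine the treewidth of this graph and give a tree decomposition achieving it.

Every bag has size at most 5, so the width is 5 − 1 = 4 and tw(G) ≤ 4. For the lower bound, the 5 vertices {0, 1, 2, 4, 11} are pairwise adjacent, and any tree decomposition puts a clique entirely inside one bag — forcing width ≥ 4. Combining the bounds, tw(G) = 4.

Treewidth 4.
One such decomposition:
Bags: B1 = {1, 2, 4, 6, 8}  B2 = {1, 2, 4, 6, 11}  B3 = {2, 3, 4, 6, 8}  B4 = {1, 2, 4, 6, 7}  B5 = {0, 1, 2, 4, 11}  B6 = {1, 2, 4, 8, 10}  B7 = {1, 2, 4, 7, 9}  B8 = {1, 2, 4, 5, 8}
Tree: B1–B2, B1–B3, B1–B4, B2–B5, B1–B6, B4–B7, B6–B8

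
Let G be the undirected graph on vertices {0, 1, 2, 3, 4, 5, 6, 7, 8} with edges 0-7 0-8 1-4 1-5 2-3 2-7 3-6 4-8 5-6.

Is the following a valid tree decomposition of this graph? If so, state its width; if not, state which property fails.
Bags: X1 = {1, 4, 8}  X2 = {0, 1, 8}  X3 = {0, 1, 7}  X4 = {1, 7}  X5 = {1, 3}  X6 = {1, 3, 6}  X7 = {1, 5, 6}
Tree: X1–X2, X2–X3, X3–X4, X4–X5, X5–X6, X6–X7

No — vertex 2 appears in no bag.

A tree decomposition must satisfy three properties: every vertex lies in some bag; for every edge, both endpoints lie together in some bag; and for every vertex, the bags containing it form a connected subtree. Here vertex 2 appears in no bag, so the decomposition is invalid.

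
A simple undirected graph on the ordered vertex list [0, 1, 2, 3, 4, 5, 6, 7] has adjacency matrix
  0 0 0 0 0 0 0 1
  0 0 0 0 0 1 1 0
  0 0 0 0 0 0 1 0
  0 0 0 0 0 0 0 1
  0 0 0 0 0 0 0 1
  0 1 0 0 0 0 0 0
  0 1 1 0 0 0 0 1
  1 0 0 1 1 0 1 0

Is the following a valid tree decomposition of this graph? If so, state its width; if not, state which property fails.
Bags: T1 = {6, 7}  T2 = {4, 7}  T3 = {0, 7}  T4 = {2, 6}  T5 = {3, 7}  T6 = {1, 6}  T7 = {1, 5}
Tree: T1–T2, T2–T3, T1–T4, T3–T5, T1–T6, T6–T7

Every vertex of G appears in some bag (union = {0, 1, 2, 3, 4, 5, 6, 7}); every edge is covered by a bag; and for each vertex v the set of bags containing v is connected in the bag tree. The decomposition is therefore valid. The largest bag has 2 vertices, so the width is 1.

Yes; width 1.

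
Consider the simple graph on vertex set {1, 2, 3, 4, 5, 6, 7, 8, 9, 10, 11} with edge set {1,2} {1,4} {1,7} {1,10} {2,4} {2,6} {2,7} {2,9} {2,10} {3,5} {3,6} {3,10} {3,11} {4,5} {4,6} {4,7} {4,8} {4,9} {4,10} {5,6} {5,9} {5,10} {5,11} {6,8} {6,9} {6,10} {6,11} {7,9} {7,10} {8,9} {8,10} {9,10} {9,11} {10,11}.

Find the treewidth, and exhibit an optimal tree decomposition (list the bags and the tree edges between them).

Treewidth 4.
One such decomposition:
Bags: B1 = {4, 5, 6, 9, 10}  B2 = {2, 4, 6, 9, 10}  B3 = {5, 6, 9, 10, 11}  B4 = {2, 4, 7, 9, 10}  B5 = {3, 5, 6, 10, 11}  B6 = {4, 6, 8, 9, 10}  B7 = {1, 2, 4, 7, 10}
Tree: B1–B2, B1–B3, B2–B4, B3–B5, B2–B6, B4–B7

The largest bag has 5 vertices, giving width 4; this decomposition certifies tw(G) ≤ 4. Conversely, {5, 6, 9, 10, 11} is a clique of size 5, and the vertices of any clique must share a bag in every tree decomposition; so some bag has ≥ 5 vertices and tw(G) ≥ 4. Therefore the treewidth is 4.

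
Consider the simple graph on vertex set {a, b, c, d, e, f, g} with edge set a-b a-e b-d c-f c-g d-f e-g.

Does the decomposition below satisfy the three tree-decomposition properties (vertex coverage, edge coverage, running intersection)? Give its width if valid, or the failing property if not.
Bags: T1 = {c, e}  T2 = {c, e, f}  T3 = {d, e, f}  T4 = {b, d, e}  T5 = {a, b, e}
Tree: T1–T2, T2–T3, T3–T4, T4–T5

A tree decomposition must satisfy three properties: every vertex lies in some bag; for every edge, both endpoints lie together in some bag; and for every vertex, the bags containing it form a connected subtree. Here vertex g appears in no bag, so the decomposition is invalid.

No — vertex g appears in no bag.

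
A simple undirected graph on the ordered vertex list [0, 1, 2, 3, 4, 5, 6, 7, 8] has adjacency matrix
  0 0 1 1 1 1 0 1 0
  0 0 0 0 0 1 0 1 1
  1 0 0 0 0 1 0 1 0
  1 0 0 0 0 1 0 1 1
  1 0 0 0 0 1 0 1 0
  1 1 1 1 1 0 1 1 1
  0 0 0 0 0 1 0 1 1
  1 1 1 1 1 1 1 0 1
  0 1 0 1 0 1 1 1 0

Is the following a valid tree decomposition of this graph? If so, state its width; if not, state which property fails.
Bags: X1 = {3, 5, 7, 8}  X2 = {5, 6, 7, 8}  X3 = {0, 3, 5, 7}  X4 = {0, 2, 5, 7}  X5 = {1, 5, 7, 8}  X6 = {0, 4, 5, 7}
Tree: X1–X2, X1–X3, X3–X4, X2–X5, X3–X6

Yes; width 3.

Vertex coverage: the bags together contain {0, 1, 2, 3, 4, 5, 6, 7, 8}, the full vertex set. Edge coverage: each edge of G has both endpoints in at least one bag. Running intersection: for every vertex, the bags containing it form a connected subtree. All three properties hold, so this is a valid tree decomposition of width max|bag| − 1 = 3, and hence tw(G) ≤ 3.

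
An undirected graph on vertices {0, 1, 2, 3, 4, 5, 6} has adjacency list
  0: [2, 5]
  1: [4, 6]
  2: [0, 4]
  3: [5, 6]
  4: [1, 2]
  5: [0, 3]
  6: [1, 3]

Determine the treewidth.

A width-2 tree decomposition is:
Bags: B1 = {0, 3, 5}  B2 = {0, 3, 6}  B3 = {0, 1, 6}  B4 = {0, 1, 4}  B5 = {0, 2, 4}
Tree: B1–B2, B2–B3, B3–B4, B4–B5
Each bag holds 3 vertices, so the decomposition has width 2, which upper-bounds the treewidth. Since 0–5–3–6–1–4–2–0 is a cycle in G, G is not acyclic. Forests are exactly the graphs of treewidth ≤ 1, so tw(G) ≥ 2. Therefore the treewidth is 2.

2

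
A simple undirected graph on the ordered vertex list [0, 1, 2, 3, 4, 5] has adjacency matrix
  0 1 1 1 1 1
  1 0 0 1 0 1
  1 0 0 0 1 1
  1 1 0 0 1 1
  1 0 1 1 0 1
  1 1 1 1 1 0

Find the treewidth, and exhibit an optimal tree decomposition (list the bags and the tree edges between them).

Each bag holds 4 vertices, so the decomposition has width 3, which upper-bounds the treewidth. For the lower bound, the 4 vertices {0, 2, 4, 5} are pairwise adjacent, and any tree decomposition puts a clique entirely inside one bag — forcing width ≥ 3. The upper and lower bounds meet at 3, so that is the treewidth.

Treewidth 3.
Bags: B1 = {0, 3, 4, 5}  B2 = {0, 1, 3, 5}  B3 = {0, 2, 4, 5}
Tree: B1–B2, B1–B3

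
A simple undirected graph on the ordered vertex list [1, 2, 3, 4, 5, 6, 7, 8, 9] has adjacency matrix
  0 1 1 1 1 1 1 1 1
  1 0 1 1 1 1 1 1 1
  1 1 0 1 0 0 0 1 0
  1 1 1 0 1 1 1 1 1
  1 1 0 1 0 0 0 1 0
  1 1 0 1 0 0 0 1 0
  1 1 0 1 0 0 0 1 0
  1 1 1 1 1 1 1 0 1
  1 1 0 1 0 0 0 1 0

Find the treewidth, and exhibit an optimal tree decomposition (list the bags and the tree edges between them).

The largest bag has 5 vertices, giving width 4; this decomposition certifies tw(G) ≤ 4. For the lower bound, the 5 vertices {1, 2, 3, 4, 8} are pairwise adjacent, and any tree decomposition puts a clique entirely inside one bag — forcing width ≥ 4. Therefore the treewidth is 4.

Treewidth 4.
Bags: B1 = {1, 2, 4, 7, 8}  B2 = {1, 2, 4, 8, 9}  B3 = {1, 2, 3, 4, 8}  B4 = {1, 2, 4, 6, 8}  B5 = {1, 2, 4, 5, 8}
Tree: B1–B2, B1–B3, B2–B4, B2–B5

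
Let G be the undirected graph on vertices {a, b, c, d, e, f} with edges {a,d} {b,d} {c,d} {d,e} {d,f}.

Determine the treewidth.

A width-1 tree decomposition is:
Bags: B1 = {b, d}  B2 = {c, d}  B3 = {a, d}  B4 = {d, f}  B5 = {d, e}
Tree: B1–B2, B2–B3, B1–B4, B4–B5
Each bag holds 2 vertices, so the decomposition has width 1, which upper-bounds the treewidth. G has an edge, so its treewidth is at least 1. The upper and lower bounds meet at 1, so that is the treewidth.

1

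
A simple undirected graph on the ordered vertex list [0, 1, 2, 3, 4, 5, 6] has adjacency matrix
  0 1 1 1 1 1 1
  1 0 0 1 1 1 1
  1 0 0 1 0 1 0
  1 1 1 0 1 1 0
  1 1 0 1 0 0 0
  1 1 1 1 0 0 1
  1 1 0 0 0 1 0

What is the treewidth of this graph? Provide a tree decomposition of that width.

Treewidth 3.
One optimal decomposition is:
Bags: B1 = {0, 1, 3, 5}  B2 = {0, 2, 3, 5}  B3 = {0, 1, 5, 6}  B4 = {0, 1, 3, 4}
Tree: B1–B2, B1–B3, B1–B4

Each bag holds 4 vertices, so the decomposition has width 3, which upper-bounds the treewidth. For the lower bound, the 4 vertices {0, 1, 3, 4} are pairwise adjacent, and any tree decomposition puts a clique entirely inside one bag — forcing width ≥ 3. Combining the bounds, tw(G) = 3.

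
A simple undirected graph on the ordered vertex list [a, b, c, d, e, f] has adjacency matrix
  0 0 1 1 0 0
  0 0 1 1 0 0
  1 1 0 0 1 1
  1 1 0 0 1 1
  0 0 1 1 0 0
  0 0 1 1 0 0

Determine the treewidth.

2

A width-2 tree decomposition is:
Bags: B1 = {c, d, f}  B2 = {a, c, d}  B3 = {c, d, e}  B4 = {b, c, d}
Tree: B1–B2, B2–B3, B3–B4
The largest bag has 3 vertices, giving width 2; this decomposition certifies tw(G) ≤ 2. Since d–f–c–a–d is a cycle in G, G is not acyclic. Forests are exactly the graphs of treewidth ≤ 1, so tw(G) ≥ 2. Therefore the treewidth is 2.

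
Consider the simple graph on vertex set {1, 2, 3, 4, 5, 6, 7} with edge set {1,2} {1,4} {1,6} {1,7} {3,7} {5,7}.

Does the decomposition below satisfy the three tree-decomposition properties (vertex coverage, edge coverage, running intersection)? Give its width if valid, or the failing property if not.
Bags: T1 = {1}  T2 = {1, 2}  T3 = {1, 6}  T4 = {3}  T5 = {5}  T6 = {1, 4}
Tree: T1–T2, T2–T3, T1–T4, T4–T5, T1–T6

No — vertex 7 appears in no bag.

A tree decomposition must satisfy three properties: every vertex lies in some bag; for every edge, both endpoints lie together in some bag; and for every vertex, the bags containing it form a connected subtree. Here vertex 7 appears in no bag, so the decomposition is invalid.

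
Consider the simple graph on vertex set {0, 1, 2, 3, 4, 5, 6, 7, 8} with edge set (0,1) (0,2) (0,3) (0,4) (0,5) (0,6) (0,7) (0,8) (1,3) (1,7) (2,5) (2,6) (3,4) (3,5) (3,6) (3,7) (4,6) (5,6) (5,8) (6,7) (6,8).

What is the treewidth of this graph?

A width-3 tree decomposition is:
Bags: B1 = {0, 3, 4, 6}  B2 = {0, 3, 5, 6}  B3 = {0, 3, 6, 7}  B4 = {0, 1, 3, 7}  B5 = {0, 5, 6, 8}  B6 = {0, 2, 5, 6}
Tree: B1–B2, B1–B3, B3–B4, B2–B5, B2–B6
Every bag has size at most 4, so the width is 4 − 1 = 3 and tw(G) ≤ 3. Conversely, {0, 1, 3, 7} is a clique of size 4, and the vertices of any clique must share a bag in every tree decomposition; so some bag has ≥ 4 vertices and tw(G) ≥ 3. The upper and lower bounds meet at 3, so that is the treewidth.

3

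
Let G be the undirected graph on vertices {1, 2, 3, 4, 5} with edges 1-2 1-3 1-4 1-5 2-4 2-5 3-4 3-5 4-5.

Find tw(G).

3

A width-3 tree decomposition is:
Bags: B1 = {1, 3, 4, 5}  B2 = {1, 2, 4, 5}
Tree: B1–B2
The largest bag has 4 vertices, giving width 3; this decomposition certifies tw(G) ≤ 3. For the lower bound, the 4 vertices {1, 2, 4, 5} are pairwise adjacent, and any tree decomposition puts a clique entirely inside one bag — forcing width ≥ 3. Therefore the treewidth is 3.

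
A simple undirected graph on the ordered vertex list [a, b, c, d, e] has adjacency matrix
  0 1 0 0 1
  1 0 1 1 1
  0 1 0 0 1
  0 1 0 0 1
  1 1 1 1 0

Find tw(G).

2

A width-2 tree decomposition is:
Bags: B1 = {b, c, e}  B2 = {b, d, e}  B3 = {a, b, e}
Tree: B1–B2, B2–B3
Each bag holds 3 vertices, so the decomposition has width 2, which upper-bounds the treewidth. Conversely, {b, d, e} is a clique of size 3, and the vertices of any clique must share a bag in every tree decomposition; so some bag has ≥ 3 vertices and tw(G) ≥ 2. The upper and lower bounds meet at 2, so that is the treewidth.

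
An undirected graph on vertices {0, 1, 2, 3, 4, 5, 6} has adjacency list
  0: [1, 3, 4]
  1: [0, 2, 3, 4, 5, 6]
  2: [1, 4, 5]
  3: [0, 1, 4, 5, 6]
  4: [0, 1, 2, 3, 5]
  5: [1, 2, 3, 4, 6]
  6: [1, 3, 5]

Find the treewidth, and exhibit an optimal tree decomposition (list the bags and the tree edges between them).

The largest bag has 4 vertices, giving width 3; this decomposition certifies tw(G) ≤ 3. For the lower bound, the 4 vertices {1, 2, 4, 5} are pairwise adjacent, and any tree decomposition puts a clique entirely inside one bag — forcing width ≥ 3. Therefore the treewidth is 3.

Treewidth 3.
One such decomposition:
Bags: B1 = {1, 2, 4, 5}  B2 = {1, 3, 4, 5}  B3 = {1, 3, 5, 6}  B4 = {0, 1, 3, 4}
Tree: B1–B2, B2–B3, B2–B4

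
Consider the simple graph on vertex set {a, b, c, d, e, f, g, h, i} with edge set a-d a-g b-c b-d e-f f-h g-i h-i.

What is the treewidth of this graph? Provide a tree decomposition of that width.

Every bag has size at most 2, so the width is 2 − 1 = 1 and tw(G) ≤ 1. G has an edge, so its treewidth is at least 1. Therefore the treewidth is 1.

Treewidth 1.
One such decomposition:
Bags: B1 = {b, c}  B2 = {b, d}  B3 = {a, d}  B4 = {a, g}  B5 = {g, i}  B6 = {h, i}  B7 = {f, h}  B8 = {e, f}
Tree: B1–B2, B2–B3, B3–B4, B4–B5, B5–B6, B6–B7, B7–B8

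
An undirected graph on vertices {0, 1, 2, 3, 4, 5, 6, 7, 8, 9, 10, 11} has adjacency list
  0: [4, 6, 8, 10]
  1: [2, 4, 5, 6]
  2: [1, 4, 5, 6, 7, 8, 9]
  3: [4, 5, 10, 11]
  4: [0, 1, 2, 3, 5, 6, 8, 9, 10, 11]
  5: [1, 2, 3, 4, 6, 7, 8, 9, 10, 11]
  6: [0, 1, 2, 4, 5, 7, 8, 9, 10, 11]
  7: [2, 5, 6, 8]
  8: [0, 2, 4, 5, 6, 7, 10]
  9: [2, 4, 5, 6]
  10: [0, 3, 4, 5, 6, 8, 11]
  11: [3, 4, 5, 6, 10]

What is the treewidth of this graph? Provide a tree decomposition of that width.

Treewidth 4.
Bags: B1 = {2, 5, 6, 7, 8}  B2 = {2, 4, 5, 6, 8}  B3 = {1, 2, 4, 5, 6}  B4 = {4, 5, 6, 8, 10}  B5 = {4, 5, 6, 10, 11}  B6 = {3, 4, 5, 10, 11}  B7 = {0, 4, 6, 8, 10}  B8 = {2, 4, 5, 6, 9}
Tree: B1–B2, B2–B3, B2–B4, B4–B5, B5–B6, B4–B7, B3–B8

Each bag holds 5 vertices, so the decomposition has width 4, which upper-bounds the treewidth. On the other hand G contains the 5-clique {0, 4, 6, 8, 10}. A clique must lie in a single bag of any decomposition, so no decomposition can have width below 4. Combining the bounds, tw(G) = 4.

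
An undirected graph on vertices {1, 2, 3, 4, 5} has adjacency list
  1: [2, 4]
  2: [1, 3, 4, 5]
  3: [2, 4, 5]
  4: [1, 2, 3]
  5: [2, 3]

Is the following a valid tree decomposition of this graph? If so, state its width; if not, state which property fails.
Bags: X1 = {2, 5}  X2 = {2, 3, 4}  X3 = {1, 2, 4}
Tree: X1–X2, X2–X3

A tree decomposition must satisfy three properties: every vertex lies in some bag; for every edge, both endpoints lie together in some bag; and for every vertex, the bags containing it form a connected subtree. Here edge (3,5) lies in no bag, so the decomposition is invalid.

No — edge (3,5) lies in no bag.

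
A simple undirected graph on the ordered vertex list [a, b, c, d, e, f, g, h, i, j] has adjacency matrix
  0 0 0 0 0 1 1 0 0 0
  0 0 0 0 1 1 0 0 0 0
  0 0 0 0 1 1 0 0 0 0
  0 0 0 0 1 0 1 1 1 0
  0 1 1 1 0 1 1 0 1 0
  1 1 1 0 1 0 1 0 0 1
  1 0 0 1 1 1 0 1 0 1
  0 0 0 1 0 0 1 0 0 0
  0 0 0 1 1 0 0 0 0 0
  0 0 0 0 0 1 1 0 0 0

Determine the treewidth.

A width-2 tree decomposition is:
Bags: B1 = {d, e, g}  B2 = {d, e, i}  B3 = {e, f, g}  B4 = {d, g, h}  B5 = {c, e, f}  B6 = {f, g, j}  B7 = {b, e, f}  B8 = {a, f, g}
Tree: B1–B2, B1–B3, B1–B4, B3–B5, B3–B6, B5–B7, B3–B8
Every bag has size at most 3, so the width is 3 − 1 = 2 and tw(G) ≤ 2. On the other hand G contains the 3-clique {d, e, g}. A clique must lie in a single bag of any decomposition, so no decomposition can have width below 2. Hence tw(G) = 2 exactly.

2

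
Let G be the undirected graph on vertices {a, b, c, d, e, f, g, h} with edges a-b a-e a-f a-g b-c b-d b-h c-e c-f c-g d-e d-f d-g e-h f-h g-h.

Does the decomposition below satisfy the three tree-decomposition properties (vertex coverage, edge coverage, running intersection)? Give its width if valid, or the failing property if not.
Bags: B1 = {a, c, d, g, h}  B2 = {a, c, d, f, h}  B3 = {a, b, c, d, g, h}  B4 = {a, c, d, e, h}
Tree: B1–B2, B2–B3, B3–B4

No — bags containing vertex g are not connected in the tree.

A tree decomposition must satisfy three properties: every vertex lies in some bag; for every edge, both endpoints lie together in some bag; and for every vertex, the bags containing it form a connected subtree. Here bags containing vertex g are not connected in the tree, so the decomposition is invalid.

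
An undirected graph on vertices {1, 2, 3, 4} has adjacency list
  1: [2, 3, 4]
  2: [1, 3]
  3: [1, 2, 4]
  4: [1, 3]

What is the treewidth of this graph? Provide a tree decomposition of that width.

Treewidth 2.
One such decomposition:
Bags: B1 = {1, 3, 4}  B2 = {1, 2, 3}
Tree: B1–B2

Every bag has size at most 3, so the width is 3 − 1 = 2 and tw(G) ≤ 2. On the other hand G contains the 3-clique {1, 2, 3}. A clique must lie in a single bag of any decomposition, so no decomposition can have width below 2. The upper and lower bounds meet at 2, so that is the treewidth.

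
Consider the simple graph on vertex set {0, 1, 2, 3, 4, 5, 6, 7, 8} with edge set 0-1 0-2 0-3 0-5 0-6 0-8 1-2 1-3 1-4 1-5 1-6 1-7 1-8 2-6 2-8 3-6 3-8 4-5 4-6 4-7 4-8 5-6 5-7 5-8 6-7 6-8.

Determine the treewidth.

A width-4 tree decomposition is:
Bags: B1 = {0, 1, 5, 6, 8}  B2 = {1, 4, 5, 6, 8}  B3 = {1, 4, 5, 6, 7}  B4 = {0, 1, 2, 6, 8}  B5 = {0, 1, 3, 6, 8}
Tree: B1–B2, B2–B3, B1–B4, B4–B5
Each bag holds 5 vertices, so the decomposition has width 4, which upper-bounds the treewidth. Conversely, {0, 1, 2, 6, 8} is a clique of size 5, and the vertices of any clique must share a bag in every tree decomposition; so some bag has ≥ 5 vertices and tw(G) ≥ 4. Therefore the treewidth is 4.

4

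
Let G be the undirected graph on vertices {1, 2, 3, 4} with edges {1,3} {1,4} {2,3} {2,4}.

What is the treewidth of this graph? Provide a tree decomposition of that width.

The largest bag has 3 vertices, giving width 2; this decomposition certifies tw(G) ≤ 2. Since 1–4–2–3–1 is a cycle in G, G is not acyclic. Forests are exactly the graphs of treewidth ≤ 1, so tw(G) ≥ 2. Therefore the treewidth is 2.

Treewidth 2.
One such decomposition:
Bags: B1 = {1, 2, 4}  B2 = {1, 2, 3}
Tree: B1–B2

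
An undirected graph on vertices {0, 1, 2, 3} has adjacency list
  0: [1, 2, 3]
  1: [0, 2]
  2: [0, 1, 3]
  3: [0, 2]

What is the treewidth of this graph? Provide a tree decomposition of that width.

Each bag holds 3 vertices, so the decomposition has width 2, which upper-bounds the treewidth. Conversely, {0, 1, 2} is a clique of size 3, and the vertices of any clique must share a bag in every tree decomposition; so some bag has ≥ 3 vertices and tw(G) ≥ 2. The upper and lower bounds meet at 2, so that is the treewidth.

Treewidth 2.
One such decomposition:
Bags: B1 = {0, 2, 3}  B2 = {0, 1, 2}
Tree: B1–B2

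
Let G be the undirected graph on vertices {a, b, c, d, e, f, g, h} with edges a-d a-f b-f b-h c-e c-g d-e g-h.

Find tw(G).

2

A width-2 tree decomposition is:
Bags: B1 = {c, d, e}  B2 = {a, c, d}  B3 = {a, c, f}  B4 = {b, c, f}  B5 = {b, c, h}  B6 = {c, g, h}
Tree: B1–B2, B2–B3, B3–B4, B4–B5, B5–B6
The largest bag has 3 vertices, giving width 2; this decomposition certifies tw(G) ≤ 2. The edges c–e–d–a–f–b–h–g–c form a cycle, so G is not a tree and its treewidth is at least 2. Therefore the treewidth is 2.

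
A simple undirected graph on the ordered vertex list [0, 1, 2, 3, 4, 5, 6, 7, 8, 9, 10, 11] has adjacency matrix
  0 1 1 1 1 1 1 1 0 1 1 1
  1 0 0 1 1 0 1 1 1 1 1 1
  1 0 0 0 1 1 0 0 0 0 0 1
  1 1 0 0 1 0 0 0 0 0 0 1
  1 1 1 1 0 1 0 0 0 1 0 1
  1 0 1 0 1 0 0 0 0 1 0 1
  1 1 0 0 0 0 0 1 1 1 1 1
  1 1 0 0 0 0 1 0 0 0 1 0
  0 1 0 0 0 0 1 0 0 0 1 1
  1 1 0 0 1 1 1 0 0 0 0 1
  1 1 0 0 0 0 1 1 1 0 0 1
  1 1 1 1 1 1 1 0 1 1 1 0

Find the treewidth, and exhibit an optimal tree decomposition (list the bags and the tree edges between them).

Treewidth 4.
One such decomposition:
Bags: B1 = {0, 1, 6, 10, 11}  B2 = {0, 1, 6, 9, 11}  B3 = {0, 1, 4, 9, 11}  B4 = {0, 4, 5, 9, 11}  B5 = {0, 1, 6, 7, 10}  B6 = {0, 1, 3, 4, 11}  B7 = {1, 6, 8, 10, 11}  B8 = {0, 2, 4, 5, 11}
Tree: B1–B2, B2–B3, B3–B4, B1–B5, B3–B6, B1–B7, B4–B8

Every bag has size at most 5, so the width is 5 − 1 = 4 and tw(G) ≤ 4. On the other hand G contains the 5-clique {0, 1, 6, 10, 11}. A clique must lie in a single bag of any decomposition, so no decomposition can have width below 4. Combining the bounds, tw(G) = 4.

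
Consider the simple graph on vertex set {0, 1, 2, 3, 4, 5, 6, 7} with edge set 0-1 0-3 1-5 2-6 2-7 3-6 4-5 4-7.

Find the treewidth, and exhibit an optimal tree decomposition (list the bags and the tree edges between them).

Each bag holds 3 vertices, so the decomposition has width 2, which upper-bounds the treewidth. For the lower bound, G contains the cycle 6–3–0–1–5–4–7–2–6, so G is not a forest; only forests have treewidth ≤ 1, hence tw(G) ≥ 2. Combining the bounds, tw(G) = 2.

Treewidth 2.
One optimal decomposition is:
Bags: B1 = {0, 3, 6}  B2 = {0, 1, 6}  B3 = {1, 5, 6}  B4 = {4, 5, 6}  B5 = {4, 6, 7}  B6 = {2, 6, 7}
Tree: B1–B2, B2–B3, B3–B4, B4–B5, B5–B6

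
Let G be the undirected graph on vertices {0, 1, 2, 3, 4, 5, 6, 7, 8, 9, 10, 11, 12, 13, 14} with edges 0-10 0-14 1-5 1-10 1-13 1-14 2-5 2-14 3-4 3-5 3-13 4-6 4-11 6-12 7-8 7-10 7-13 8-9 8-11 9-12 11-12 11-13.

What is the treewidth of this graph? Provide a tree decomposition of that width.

The largest bag has 4 vertices, giving width 3; this decomposition certifies tw(G) ≤ 3. For the lower bound: the 4 vertex sets {0,2,14}, {10}, {1}, {3,5,7,13} are disjoint, each induces a connected subgraph, and every pair is joined by at least one edge of G. Contracting each set to a single vertex therefore yields K_{4} as a minor, and since treewidth is minor-monotone, tw(G) ≥ tw(K_{4}) = 3. Combining the bounds, tw(G) = 3.

Treewidth 3.
Bags: B1 = {0, 2, 10, 14}  B2 = {1, 2, 10, 14}  B3 = {1, 2, 5, 10}  B4 = {1, 5, 7, 10}  B5 = {1, 5, 7, 13}  B6 = {3, 5, 7, 13}  B7 = {3, 7, 8, 13}  B8 = {3, 8, 11, 13}  B9 = {3, 4, 8, 11}  B10 = {4, 8, 9, 11}  B11 = {4, 9, 11, 12}  B12 = {4, 6, 9, 12}
Tree: B1–B2, B2–B3, B3–B4, B4–B5, B5–B6, B6–B7, B7–B8, B8–B9, B9–B10, B10–B11, B11–B12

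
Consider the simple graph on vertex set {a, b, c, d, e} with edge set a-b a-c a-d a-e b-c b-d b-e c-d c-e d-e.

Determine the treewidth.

4

A width-4 tree decomposition is:
Bags: B1 = {a, b, c, d, e}
Tree: (single bag)
A single bag containing all 5 vertices is trivially a valid decomposition of width 4. For the lower bound, the 5 vertices {a, b, c, d, e} are pairwise adjacent, and any tree decomposition puts a clique entirely inside one bag — forcing width ≥ 4. Combining the bounds, tw(G) = 4.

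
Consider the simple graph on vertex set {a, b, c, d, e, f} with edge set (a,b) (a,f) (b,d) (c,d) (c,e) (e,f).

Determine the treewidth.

2

A width-2 tree decomposition is:
Bags: B1 = {c, d, e}  B2 = {d, e, f}  B3 = {a, d, f}  B4 = {a, b, d}
Tree: B1–B2, B2–B3, B3–B4
Each bag holds 3 vertices, so the decomposition has width 2, which upper-bounds the treewidth. For the lower bound, G contains the cycle d–c–e–f–a–b–d, so G is not a forest; only forests have treewidth ≤ 1, hence tw(G) ≥ 2. Hence tw(G) = 2 exactly.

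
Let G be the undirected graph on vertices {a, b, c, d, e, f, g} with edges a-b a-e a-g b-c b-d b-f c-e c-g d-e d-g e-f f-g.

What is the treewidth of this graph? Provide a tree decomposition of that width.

Treewidth 3.
One such decomposition:
Bags: B1 = {a, b, e, g}  B2 = {b, e, f, g}  B3 = {b, d, e, g}  B4 = {b, c, e, g}
Tree: B1–B2, B2–B3, B3–B4

Each bag holds 4 vertices, so the decomposition has width 3, which upper-bounds the treewidth. For the lower bound: the 4 vertex sets {a,e}, {b,f}, {g}, {d} are disjoint, each induces a connected subgraph, and every pair is joined by at least one edge of G. Contracting each set to a single vertex therefore yields K_{4} as a minor, and since treewidth is minor-monotone, tw(G) ≥ tw(K_{4}) = 3. The upper and lower bounds meet at 3, so that is the treewidth.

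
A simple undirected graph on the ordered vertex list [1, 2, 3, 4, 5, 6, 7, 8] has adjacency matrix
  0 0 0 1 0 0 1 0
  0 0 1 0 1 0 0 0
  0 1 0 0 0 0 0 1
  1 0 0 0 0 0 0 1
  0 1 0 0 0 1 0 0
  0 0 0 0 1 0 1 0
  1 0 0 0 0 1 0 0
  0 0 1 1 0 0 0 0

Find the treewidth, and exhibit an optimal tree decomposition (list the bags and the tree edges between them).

Treewidth 2.
One such decomposition:
Bags: B1 = {3, 4, 8}  B2 = {1, 3, 4}  B3 = {1, 3, 7}  B4 = {3, 6, 7}  B5 = {3, 5, 6}  B6 = {2, 3, 5}
Tree: B1–B2, B2–B3, B3–B4, B4–B5, B5–B6

Each bag holds 3 vertices, so the decomposition has width 2, which upper-bounds the treewidth. The edges 3–8–4–1–7–6–5–2–3 form a cycle, so G is not a tree and its treewidth is at least 2. Combining the bounds, tw(G) = 2.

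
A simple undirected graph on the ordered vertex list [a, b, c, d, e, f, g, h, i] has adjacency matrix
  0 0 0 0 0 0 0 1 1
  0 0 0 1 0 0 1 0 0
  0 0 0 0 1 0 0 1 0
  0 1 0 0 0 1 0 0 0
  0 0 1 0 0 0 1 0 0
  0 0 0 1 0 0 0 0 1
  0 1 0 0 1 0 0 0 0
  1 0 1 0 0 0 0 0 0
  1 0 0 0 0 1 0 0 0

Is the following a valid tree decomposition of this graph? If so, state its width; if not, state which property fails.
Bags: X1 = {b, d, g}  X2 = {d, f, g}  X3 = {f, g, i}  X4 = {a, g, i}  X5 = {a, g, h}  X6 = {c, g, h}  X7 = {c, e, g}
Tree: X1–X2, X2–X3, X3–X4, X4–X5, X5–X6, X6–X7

Checking the three conditions: (i) the bags cover all of {a, b, c, d, e, f, g, h, i}; (ii) for each edge, some bag contains both endpoints; (iii) the bags containing any fixed vertex form a subtree. All hold, so the decomposition is valid with width 3 − 1 = 2.

Yes; width 2.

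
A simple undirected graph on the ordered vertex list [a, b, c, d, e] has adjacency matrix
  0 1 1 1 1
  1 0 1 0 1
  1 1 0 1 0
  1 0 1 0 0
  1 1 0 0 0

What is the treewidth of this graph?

A width-2 tree decomposition is:
Bags: B1 = {a, c, d}  B2 = {a, b, c}  B3 = {a, b, e}
Tree: B1–B2, B2–B3
Each bag holds 3 vertices, so the decomposition has width 2, which upper-bounds the treewidth. For the lower bound, the 3 vertices {a, b, e} are pairwise adjacent, and any tree decomposition puts a clique entirely inside one bag — forcing width ≥ 2. Hence tw(G) = 2 exactly.

2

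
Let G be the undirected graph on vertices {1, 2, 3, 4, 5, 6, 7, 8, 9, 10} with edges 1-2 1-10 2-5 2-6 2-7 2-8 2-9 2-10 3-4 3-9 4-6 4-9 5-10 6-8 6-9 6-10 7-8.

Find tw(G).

A width-2 tree decomposition is:
Bags: B1 = {2, 6, 9}  B2 = {2, 6, 10}  B3 = {2, 6, 8}  B4 = {4, 6, 9}  B5 = {2, 7, 8}  B6 = {2, 5, 10}  B7 = {3, 4, 9}  B8 = {1, 2, 10}
Tree: B1–B2, B1–B3, B1–B4, B3–B5, B2–B6, B4–B7, B2–B8
Every bag has size at most 3, so the width is 3 − 1 = 2 and tw(G) ≤ 2. For the lower bound, the 3 vertices {1, 2, 10} are pairwise adjacent, and any tree decomposition puts a clique entirely inside one bag — forcing width ≥ 2. Hence tw(G) = 2 exactly.

2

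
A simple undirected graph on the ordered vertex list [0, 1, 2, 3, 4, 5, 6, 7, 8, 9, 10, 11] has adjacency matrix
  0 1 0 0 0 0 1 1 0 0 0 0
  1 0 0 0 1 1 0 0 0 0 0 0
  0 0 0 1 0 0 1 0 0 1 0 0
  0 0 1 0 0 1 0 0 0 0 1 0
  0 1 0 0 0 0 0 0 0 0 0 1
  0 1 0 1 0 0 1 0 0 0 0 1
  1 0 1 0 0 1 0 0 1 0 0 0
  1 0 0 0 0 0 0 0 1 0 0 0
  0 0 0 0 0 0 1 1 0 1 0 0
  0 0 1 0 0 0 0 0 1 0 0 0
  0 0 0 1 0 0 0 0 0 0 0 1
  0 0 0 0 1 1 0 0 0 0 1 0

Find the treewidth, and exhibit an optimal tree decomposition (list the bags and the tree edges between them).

Treewidth 3.
One such decomposition:
Bags: B1 = {3, 4, 10, 11}  B2 = {3, 4, 5, 11}  B3 = {1, 3, 4, 5}  B4 = {1, 2, 3, 5}  B5 = {1, 2, 5, 6}  B6 = {0, 1, 2, 6}  B7 = {0, 2, 6, 9}  B8 = {0, 6, 8, 9}  B9 = {0, 7, 8, 9}
Tree: B1–B2, B2–B3, B3–B4, B4–B5, B5–B6, B6–B7, B7–B8, B8–B9

The largest bag has 4 vertices, giving width 3; this decomposition certifies tw(G) ≤ 3. For the lower bound: the 4 vertex sets {4,10,11}, {3}, {5}, {0,1,2,6} are disjoint, each induces a connected subgraph, and every pair is joined by at least one edge of G. Contracting each set to a single vertex therefore yields K_{4} as a minor, and since treewidth is minor-monotone, tw(G) ≥ tw(K_{4}) = 3. The upper and lower bounds meet at 3, so that is the treewidth.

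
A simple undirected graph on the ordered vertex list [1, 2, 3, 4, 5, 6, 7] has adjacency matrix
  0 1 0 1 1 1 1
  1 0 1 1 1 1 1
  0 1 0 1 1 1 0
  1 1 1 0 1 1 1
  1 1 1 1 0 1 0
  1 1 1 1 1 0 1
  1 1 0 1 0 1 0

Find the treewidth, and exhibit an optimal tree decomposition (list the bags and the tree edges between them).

Every bag has size at most 5, so the width is 5 − 1 = 4 and tw(G) ≤ 4. On the other hand G contains the 5-clique {1, 2, 4, 5, 6}. A clique must lie in a single bag of any decomposition, so no decomposition can have width below 4. Therefore the treewidth is 4.

Treewidth 4.
Bags: B1 = {2, 3, 4, 5, 6}  B2 = {1, 2, 4, 5, 6}  B3 = {1, 2, 4, 6, 7}
Tree: B1–B2, B2–B3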